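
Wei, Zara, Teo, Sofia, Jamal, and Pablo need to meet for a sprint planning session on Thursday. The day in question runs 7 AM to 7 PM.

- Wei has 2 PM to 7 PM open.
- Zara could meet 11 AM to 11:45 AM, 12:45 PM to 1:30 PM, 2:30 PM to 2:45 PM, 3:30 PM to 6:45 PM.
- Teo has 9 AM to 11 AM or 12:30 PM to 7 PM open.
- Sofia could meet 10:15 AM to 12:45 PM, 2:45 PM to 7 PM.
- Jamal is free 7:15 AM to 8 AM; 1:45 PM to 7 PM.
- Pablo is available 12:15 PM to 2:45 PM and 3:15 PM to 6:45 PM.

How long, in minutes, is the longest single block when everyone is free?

195

Wei ∩ Zara: 14:30-14:45, 15:30-18:45.
Wei ∩ Zara ∩ Teo: 14:30-14:45, 15:30-18:45.
Wei ∩ Zara ∩ Teo ∩ Sofia: 15:30-18:45.
Wei ∩ Zara ∩ Teo ∩ Sofia ∩ Jamal: 15:30-18:45.
Wei ∩ Zara ∩ Teo ∩ Sofia ∩ Jamal ∩ Pablo: 15:30-18:45.
Those are the intersection windows.
The longest is 15:30-18:45 at 195 minutes.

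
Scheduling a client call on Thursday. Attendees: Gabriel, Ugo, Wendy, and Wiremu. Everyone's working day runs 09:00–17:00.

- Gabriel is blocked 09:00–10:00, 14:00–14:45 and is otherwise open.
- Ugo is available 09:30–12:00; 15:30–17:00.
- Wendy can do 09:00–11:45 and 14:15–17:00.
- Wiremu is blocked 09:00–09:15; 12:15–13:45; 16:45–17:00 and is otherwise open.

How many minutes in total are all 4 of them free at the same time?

Gabriel free: 10:00-14:00, 14:45-17:00 (invert busy blocks within the working day).
Ugo free: 09:30-12:00, 15:30-17:00.
Wendy free: 09:00-11:45, 14:15-17:00.
Wiremu free: 09:15-12:15, 13:45-16:45 (invert busy blocks within the working day).
Gabriel ∩ Ugo: 10:00-12:00, 15:30-17:00.
Gabriel ∩ Ugo ∩ Wendy: 10:00-11:45, 15:30-17:00.
Gabriel ∩ Ugo ∩ Wendy ∩ Wiremu: 10:00-11:45, 15:30-16:45.
Summing the common windows: 105 + 75 = 180 minutes.

180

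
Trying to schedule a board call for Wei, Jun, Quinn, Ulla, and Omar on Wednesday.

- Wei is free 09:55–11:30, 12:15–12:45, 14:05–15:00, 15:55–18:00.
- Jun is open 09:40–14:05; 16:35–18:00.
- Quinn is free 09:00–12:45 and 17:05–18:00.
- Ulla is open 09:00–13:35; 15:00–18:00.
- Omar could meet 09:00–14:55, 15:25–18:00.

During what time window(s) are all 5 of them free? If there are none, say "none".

09:55-11:30, 12:15-12:45, 17:05-18:00

Wei ∩ Jun: 09:55-11:30, 12:15-12:45, 16:35-18:00.
Wei ∩ Jun ∩ Quinn: 09:55-11:30, 12:15-12:45, 17:05-18:00.
Wei ∩ Jun ∩ Quinn ∩ Ulla: 09:55-11:30, 12:15-12:45, 17:05-18:00.
Wei ∩ Jun ∩ Quinn ∩ Ulla ∩ Omar: 09:55-11:30, 12:15-12:45, 17:05-18:00.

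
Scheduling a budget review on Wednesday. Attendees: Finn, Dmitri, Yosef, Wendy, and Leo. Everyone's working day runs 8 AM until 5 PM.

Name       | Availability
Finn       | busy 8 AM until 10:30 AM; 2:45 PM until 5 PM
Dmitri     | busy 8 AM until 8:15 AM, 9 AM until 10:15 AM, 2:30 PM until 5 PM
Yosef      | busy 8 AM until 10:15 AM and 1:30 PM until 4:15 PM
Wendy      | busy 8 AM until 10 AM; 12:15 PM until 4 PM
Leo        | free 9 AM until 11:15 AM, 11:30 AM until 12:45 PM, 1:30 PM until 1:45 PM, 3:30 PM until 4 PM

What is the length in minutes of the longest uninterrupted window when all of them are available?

Finn free: 10:30-14:45 (invert busy blocks within the working day).
Dmitri free: 08:15-09:00, 10:15-14:30 (invert busy blocks within the working day).
Yosef free: 10:15-13:30, 16:15-17:00 (invert busy blocks within the working day).
Wendy free: 10:00-12:15, 16:00-17:00 (invert busy blocks within the working day).
Leo free: 09:00-11:15, 11:30-12:45, 13:30-13:45, 15:30-16:00.
Finn ∩ Dmitri: 10:30-14:30.
Finn ∩ Dmitri ∩ Yosef: 10:30-13:30.
Finn ∩ Dmitri ∩ Yosef ∩ Wendy: 10:30-12:15.
Finn ∩ Dmitri ∩ Yosef ∩ Wendy ∩ Leo: 10:30-11:15, 11:30-12:15.
The longest is 10:30-11:15 at 45 minutes.

45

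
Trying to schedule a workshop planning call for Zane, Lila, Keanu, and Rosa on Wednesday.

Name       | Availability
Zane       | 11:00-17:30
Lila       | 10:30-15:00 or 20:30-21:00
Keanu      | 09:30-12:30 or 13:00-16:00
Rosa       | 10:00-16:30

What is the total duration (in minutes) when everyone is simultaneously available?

210

Zane ∩ Lila: 11:00-15:00.
Zane ∩ Lila ∩ Keanu: 11:00-12:30, 13:00-15:00.
Zane ∩ Lila ∩ Keanu ∩ Rosa: 11:00-12:30, 13:00-15:00.
So the common availability across everyone is 11:00-12:30, 13:00-15:00.
Summing the common windows: 90 + 120 = 210 minutes.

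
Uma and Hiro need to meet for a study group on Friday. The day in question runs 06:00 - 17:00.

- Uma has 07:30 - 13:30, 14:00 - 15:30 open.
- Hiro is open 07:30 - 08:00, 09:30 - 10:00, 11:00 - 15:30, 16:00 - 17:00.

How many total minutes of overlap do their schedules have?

300

Uma ∩ Hiro: 07:30-08:00, 09:30-10:00, 11:00-13:30, 14:00-15:30.
Summing the common windows: 30 + 30 + 150 + 90 = 300 minutes.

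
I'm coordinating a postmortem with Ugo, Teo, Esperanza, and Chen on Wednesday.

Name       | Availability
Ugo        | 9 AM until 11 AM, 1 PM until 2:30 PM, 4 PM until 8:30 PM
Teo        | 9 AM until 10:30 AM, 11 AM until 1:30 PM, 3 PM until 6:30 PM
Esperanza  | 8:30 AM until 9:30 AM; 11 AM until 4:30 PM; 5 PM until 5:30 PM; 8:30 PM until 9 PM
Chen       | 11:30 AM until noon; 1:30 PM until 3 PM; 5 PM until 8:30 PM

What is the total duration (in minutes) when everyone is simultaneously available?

Ugo ∩ Teo: 09:00-10:30, 13:00-13:30, 16:00-18:30.
Ugo ∩ Teo ∩ Esperanza: 09:00-09:30, 13:00-13:30, 16:00-16:30, 17:00-17:30.
Ugo ∩ Teo ∩ Esperanza ∩ Chen: 17:00-17:30.
That's a single block of 30 minutes.

30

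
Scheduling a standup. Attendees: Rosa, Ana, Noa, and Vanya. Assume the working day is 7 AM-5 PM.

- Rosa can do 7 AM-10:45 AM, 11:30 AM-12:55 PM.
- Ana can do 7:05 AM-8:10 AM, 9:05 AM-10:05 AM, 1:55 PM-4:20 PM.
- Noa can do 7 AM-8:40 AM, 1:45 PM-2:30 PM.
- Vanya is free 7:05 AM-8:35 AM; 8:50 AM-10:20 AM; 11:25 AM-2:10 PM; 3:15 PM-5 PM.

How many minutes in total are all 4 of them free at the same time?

65

Rosa ∩ Ana: 07:05-08:10, 09:05-10:05.
Rosa ∩ Ana ∩ Noa: 07:05-08:10.
Rosa ∩ Ana ∩ Noa ∩ Vanya: 07:05-08:10.
So the common availability across everyone is 07:05-08:10.
That's a single block of 65 minutes.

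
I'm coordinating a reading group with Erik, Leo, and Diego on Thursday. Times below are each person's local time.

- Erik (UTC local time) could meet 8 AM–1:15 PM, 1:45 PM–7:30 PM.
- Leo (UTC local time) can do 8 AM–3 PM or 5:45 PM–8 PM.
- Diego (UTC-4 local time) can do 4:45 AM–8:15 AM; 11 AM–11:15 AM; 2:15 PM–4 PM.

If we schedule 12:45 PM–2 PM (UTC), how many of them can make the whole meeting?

Erik in UTC: 08:00-13:15, 13:45-19:30.
Leo in UTC: 08:00-15:00, 17:45-20:00.
Diego in UTC: 08:45-12:15, 15:00-15:15, 18:15-20:00 (add 4h to convert from UTC-4).
Leo can make the full 12:45-14:00 slot — that's 1.

1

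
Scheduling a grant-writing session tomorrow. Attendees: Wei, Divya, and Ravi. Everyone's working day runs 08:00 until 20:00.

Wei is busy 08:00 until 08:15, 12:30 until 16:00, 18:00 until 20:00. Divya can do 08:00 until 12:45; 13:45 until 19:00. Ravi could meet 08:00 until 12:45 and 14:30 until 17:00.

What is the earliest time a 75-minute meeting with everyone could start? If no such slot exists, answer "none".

Wei free: 08:15-12:30, 16:00-18:00 (invert busy blocks within the working day).
Divya free: 08:00-12:45, 13:45-19:00.
Ravi free: 08:00-12:45, 14:30-17:00.
Wei ∩ Divya: 08:15-12:30, 16:00-18:00.
Wei ∩ Divya ∩ Ravi: 08:15-12:30, 16:00-17:00.
The first common window of at least 75 minutes is 08:15-12:30, so the earliest start is 08:15.

08:15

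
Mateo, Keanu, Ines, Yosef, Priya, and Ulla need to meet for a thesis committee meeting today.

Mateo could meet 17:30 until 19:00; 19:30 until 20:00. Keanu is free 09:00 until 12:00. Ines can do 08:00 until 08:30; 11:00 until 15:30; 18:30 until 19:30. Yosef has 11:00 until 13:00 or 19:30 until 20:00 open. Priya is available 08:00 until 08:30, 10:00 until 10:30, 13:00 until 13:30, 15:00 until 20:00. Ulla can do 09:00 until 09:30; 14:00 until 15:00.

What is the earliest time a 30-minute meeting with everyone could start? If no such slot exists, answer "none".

Mateo ∩ Keanu: ∅.
Mateo ∩ Keanu ∩ Ines: ∅.
Mateo ∩ Keanu ∩ Ines ∩ Yosef: ∅.
Mateo ∩ Keanu ∩ Ines ∩ Yosef ∩ Priya: ∅.
Mateo ∩ Keanu ∩ Ines ∩ Yosef ∩ Priya ∩ Ulla: ∅.
There is no time when everyone is free.
No common window is at least 30 minutes long.

none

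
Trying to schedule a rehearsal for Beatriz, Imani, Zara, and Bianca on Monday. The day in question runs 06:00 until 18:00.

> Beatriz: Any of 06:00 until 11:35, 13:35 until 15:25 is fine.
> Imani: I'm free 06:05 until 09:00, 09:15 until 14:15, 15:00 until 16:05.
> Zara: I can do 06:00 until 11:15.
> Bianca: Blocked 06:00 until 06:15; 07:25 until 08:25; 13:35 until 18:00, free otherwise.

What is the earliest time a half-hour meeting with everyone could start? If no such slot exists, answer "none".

06:15

Beatriz free: 06:00-11:35, 13:35-15:25.
Imani free: 06:05-09:00, 09:15-14:15, 15:00-16:05.
Zara free: 06:00-11:15.
Bianca free: 06:15-07:25, 08:25-13:35 (invert busy blocks within the working day).
Beatriz ∩ Imani: 06:05-09:00, 09:15-11:35, 13:35-14:15, 15:00-15:25.
Beatriz ∩ Imani ∩ Zara: 06:05-09:00, 09:15-11:15.
Beatriz ∩ Imani ∩ Zara ∩ Bianca: 06:15-07:25, 08:25-09:00, 09:15-11:15.
So the common availability across everyone is 06:15-07:25, 08:25-09:00, 09:15-11:15.
The first common window of at least 30 minutes is 06:15-07:25, so the earliest start is 06:15.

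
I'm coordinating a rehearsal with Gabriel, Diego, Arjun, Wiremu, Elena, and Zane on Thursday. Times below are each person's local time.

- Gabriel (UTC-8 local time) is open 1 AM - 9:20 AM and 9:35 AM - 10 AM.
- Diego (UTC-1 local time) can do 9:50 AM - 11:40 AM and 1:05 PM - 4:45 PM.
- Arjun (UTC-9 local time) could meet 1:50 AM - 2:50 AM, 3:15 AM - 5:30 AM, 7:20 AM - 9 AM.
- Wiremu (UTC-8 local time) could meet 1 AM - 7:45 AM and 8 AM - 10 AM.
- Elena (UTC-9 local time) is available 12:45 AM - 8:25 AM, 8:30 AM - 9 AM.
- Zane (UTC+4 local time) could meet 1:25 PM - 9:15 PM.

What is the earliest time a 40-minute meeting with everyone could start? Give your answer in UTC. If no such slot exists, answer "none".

10:50

Gabriel in UTC: 09:00-17:20, 17:35-18:00 (add 8h to convert from UTC-8).
Diego in UTC: 10:50-12:40, 14:05-17:45 (add 1h to convert from UTC-1).
Arjun in UTC: 10:50-11:50, 12:15-14:30, 16:20-18:00 (add 9h to convert from UTC-9).
Wiremu in UTC: 09:00-15:45, 16:00-18:00 (add 8h to convert from UTC-8).
Elena in UTC: 09:45-17:25, 17:30-18:00 (add 9h to convert from UTC-9).
Zane in UTC: 09:25-17:15 (subtract 4h to convert from UTC+4).
Gabriel ∩ Diego: 10:50-12:40, 14:05-17:20, 17:35-17:45.
Gabriel ∩ Diego ∩ Arjun: 10:50-11:50, 12:15-12:40, 14:05-14:30, 16:20-17:20, 17:35-17:45.
Gabriel ∩ Diego ∩ Arjun ∩ Wiremu: 10:50-11:50, 12:15-12:40, 14:05-14:30, 16:20-17:20, 17:35-17:45.
Gabriel ∩ Diego ∩ Arjun ∩ Wiremu ∩ Elena: 10:50-11:50, 12:15-12:40, 14:05-14:30, 16:20-17:20, 17:35-17:45.
Gabriel ∩ Diego ∩ Arjun ∩ Wiremu ∩ Elena ∩ Zane: 10:50-11:50, 12:15-12:40, 14:05-14:30, 16:20-17:15.
Those are the intersection windows.
The first common window of at least 40 minutes is 10:50-11:50, so the earliest start is 10:50.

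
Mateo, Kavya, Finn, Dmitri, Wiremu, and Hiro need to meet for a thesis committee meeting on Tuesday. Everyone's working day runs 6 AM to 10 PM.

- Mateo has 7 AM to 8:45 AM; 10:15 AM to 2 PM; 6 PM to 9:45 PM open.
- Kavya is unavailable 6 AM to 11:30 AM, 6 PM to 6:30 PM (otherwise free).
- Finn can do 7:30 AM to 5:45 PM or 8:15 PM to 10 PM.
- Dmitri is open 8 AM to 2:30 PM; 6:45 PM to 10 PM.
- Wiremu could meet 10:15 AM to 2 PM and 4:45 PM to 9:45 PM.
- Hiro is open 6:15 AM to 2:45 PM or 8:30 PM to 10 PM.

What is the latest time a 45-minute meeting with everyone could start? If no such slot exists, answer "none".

21:00

Mateo free: 07:00-08:45, 10:15-14:00, 18:00-21:45.
Kavya free: 11:30-18:00, 18:30-22:00 (invert busy blocks within the working day).
Finn free: 07:30-17:45, 20:15-22:00.
Dmitri free: 08:00-14:30, 18:45-22:00.
Wiremu free: 10:15-14:00, 16:45-21:45.
Hiro free: 06:15-14:45, 20:30-22:00.
Mateo ∩ Kavya: 11:30-14:00, 18:30-21:45.
Mateo ∩ Kavya ∩ Finn: 11:30-14:00, 20:15-21:45.
Mateo ∩ Kavya ∩ Finn ∩ Dmitri: 11:30-14:00, 20:15-21:45.
Mateo ∩ Kavya ∩ Finn ∩ Dmitri ∩ Wiremu: 11:30-14:00, 20:15-21:45.
Mateo ∩ Kavya ∩ Finn ∩ Dmitri ∩ Wiremu ∩ Hiro: 11:30-14:00, 20:30-21:45.
The last common window of at least 45 minutes is 20:30-21:45; a 45-minute meeting can start as late as 21:00 and still end by 21:45.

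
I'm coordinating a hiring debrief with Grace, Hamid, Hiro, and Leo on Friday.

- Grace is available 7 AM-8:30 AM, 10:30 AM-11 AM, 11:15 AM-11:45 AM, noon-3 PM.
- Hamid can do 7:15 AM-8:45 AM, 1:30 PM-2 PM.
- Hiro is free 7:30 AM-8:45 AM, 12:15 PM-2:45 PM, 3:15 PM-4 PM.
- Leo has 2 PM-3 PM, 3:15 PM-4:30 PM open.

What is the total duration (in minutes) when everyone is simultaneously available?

0

Grace ∩ Hamid: 07:15-08:30, 13:30-14:00.
Grace ∩ Hamid ∩ Hiro: 07:30-08:30, 13:30-14:00.
Grace ∩ Hamid ∩ Hiro ∩ Leo: ∅.
There is no time when everyone is free.
There is no common window, so the total is 0 minutes.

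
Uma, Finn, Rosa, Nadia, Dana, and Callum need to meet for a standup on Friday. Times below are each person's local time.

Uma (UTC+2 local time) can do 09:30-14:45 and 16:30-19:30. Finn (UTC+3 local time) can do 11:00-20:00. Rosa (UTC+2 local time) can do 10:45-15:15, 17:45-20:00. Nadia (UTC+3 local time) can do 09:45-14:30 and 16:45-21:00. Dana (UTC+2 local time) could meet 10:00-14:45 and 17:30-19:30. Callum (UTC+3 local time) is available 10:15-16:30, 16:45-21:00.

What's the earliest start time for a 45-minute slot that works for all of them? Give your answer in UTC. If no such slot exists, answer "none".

08:45

Uma in UTC: 07:30-12:45, 14:30-17:30 (subtract 2h to convert from UTC+2).
Finn in UTC: 08:00-17:00 (subtract 3h to convert from UTC+3).
Rosa in UTC: 08:45-13:15, 15:45-18:00 (subtract 2h to convert from UTC+2).
Nadia in UTC: 06:45-11:30, 13:45-18:00 (subtract 3h to convert from UTC+3).
Dana in UTC: 08:00-12:45, 15:30-17:30 (subtract 2h to convert from UTC+2).
Callum in UTC: 07:15-13:30, 13:45-18:00 (subtract 3h to convert from UTC+3).
Uma ∩ Finn: 08:00-12:45, 14:30-17:00.
Uma ∩ Finn ∩ Rosa: 08:45-12:45, 15:45-17:00.
Uma ∩ Finn ∩ Rosa ∩ Nadia: 08:45-11:30, 15:45-17:00.
Uma ∩ Finn ∩ Rosa ∩ Nadia ∩ Dana: 08:45-11:30, 15:45-17:00.
Uma ∩ Finn ∩ Rosa ∩ Nadia ∩ Dana ∩ Callum: 08:45-11:30, 15:45-17:00.
The first common window of at least 45 minutes is 08:45-11:30, so the earliest start is 08:45.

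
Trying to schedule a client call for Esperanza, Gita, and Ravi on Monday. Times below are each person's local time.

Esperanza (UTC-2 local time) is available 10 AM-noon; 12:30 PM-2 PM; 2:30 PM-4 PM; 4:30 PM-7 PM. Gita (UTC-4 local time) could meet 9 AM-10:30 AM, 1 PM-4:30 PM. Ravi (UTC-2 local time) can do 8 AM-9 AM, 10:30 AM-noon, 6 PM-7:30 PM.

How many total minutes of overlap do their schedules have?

Esperanza in UTC: 12:00-14:00, 14:30-16:00, 16:30-18:00, 18:30-21:00 (add 2h to convert from UTC-2).
Gita in UTC: 13:00-14:30, 17:00-20:30 (add 4h to convert from UTC-4).
Ravi in UTC: 10:00-11:00, 12:30-14:00, 20:00-21:30 (add 2h to convert from UTC-2).
Esperanza ∩ Gita: 13:00-14:00, 17:00-18:00, 18:30-20:30.
Esperanza ∩ Gita ∩ Ravi: 13:00-14:00, 20:00-20:30.
Summing the common windows: 60 + 30 = 90 minutes.

90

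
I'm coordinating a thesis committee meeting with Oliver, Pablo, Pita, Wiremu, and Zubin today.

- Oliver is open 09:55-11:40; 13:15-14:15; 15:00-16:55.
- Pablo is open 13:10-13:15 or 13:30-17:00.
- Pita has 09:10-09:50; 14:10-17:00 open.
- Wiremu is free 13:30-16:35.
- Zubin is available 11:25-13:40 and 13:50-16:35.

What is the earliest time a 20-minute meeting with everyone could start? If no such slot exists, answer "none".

15:00

Oliver ∩ Pablo: 13:30-14:15, 15:00-16:55.
Oliver ∩ Pablo ∩ Pita: 14:10-14:15, 15:00-16:55.
Oliver ∩ Pablo ∩ Pita ∩ Wiremu: 14:10-14:15, 15:00-16:35.
Oliver ∩ Pablo ∩ Pita ∩ Wiremu ∩ Zubin: 14:10-14:15, 15:00-16:35.
The first common window of at least 20 minutes is 15:00-16:35, so the earliest start is 15:00.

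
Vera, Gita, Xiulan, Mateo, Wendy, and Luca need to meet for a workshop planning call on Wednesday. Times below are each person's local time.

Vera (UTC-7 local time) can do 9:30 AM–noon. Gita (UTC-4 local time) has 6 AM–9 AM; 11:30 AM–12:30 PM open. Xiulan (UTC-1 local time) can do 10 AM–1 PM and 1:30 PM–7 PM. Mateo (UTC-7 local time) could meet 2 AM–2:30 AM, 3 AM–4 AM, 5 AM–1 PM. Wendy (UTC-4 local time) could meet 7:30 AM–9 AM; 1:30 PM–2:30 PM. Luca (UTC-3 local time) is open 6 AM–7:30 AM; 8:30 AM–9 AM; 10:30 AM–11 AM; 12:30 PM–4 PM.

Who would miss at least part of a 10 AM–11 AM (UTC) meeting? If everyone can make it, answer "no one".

Vera in UTC: 16:30-19:00 (add 7h to convert from UTC-7).
Gita in UTC: 10:00-13:00, 15:30-16:30 (add 4h to convert from UTC-4).
Xiulan in UTC: 11:00-14:00, 14:30-20:00 (add 1h to convert from UTC-1).
Mateo in UTC: 09:00-09:30, 10:00-11:00, 12:00-20:00 (add 7h to convert from UTC-7).
Wendy in UTC: 11:30-13:00, 17:30-18:30 (add 4h to convert from UTC-4).
Luca in UTC: 09:00-10:30, 11:30-12:00, 13:30-14:00, 15:30-19:00 (add 3h to convert from UTC-3).
Vera: not fully free for 10:00-11:00. Gita: free for 10:00-11:00. Xiulan: not fully free for 10:00-11:00. Mateo: free for 10:00-11:00. Wendy: not fully free for 10:00-11:00. Luca: not fully free for 10:00-11:00.

Luca, Vera, Wendy, Xiulan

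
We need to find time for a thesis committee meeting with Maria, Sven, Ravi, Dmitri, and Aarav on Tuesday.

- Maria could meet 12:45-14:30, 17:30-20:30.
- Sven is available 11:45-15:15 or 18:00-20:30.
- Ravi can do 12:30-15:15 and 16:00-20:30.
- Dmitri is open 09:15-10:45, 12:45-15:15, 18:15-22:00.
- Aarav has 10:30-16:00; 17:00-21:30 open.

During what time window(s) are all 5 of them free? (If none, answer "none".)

12:45-14:30, 18:15-20:30

Maria ∩ Sven: 12:45-14:30, 18:00-20:30.
Maria ∩ Sven ∩ Ravi: 12:45-14:30, 18:00-20:30.
Maria ∩ Sven ∩ Ravi ∩ Dmitri: 12:45-14:30, 18:15-20:30.
Maria ∩ Sven ∩ Ravi ∩ Dmitri ∩ Aarav: 12:45-14:30, 18:15-20:30.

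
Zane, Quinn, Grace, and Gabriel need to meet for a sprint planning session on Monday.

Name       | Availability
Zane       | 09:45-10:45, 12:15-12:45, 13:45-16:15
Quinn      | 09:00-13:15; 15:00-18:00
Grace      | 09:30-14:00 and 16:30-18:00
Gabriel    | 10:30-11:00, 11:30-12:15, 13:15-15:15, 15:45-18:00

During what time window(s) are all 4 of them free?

10:30-10:45

Zane ∩ Quinn: 09:45-10:45, 12:15-12:45, 15:00-16:15.
Zane ∩ Quinn ∩ Grace: 09:45-10:45, 12:15-12:45.
Zane ∩ Quinn ∩ Grace ∩ Gabriel: 10:30-10:45.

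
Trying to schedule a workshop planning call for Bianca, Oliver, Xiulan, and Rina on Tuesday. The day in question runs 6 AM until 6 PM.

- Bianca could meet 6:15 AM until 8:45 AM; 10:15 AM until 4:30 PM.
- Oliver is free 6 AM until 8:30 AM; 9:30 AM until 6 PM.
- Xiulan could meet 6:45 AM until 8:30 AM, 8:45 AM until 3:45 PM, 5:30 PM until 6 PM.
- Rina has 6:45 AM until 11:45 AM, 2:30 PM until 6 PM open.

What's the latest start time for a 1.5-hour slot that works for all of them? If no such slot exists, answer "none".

10:15

Bianca ∩ Oliver: 06:15-08:30, 10:15-16:30.
Bianca ∩ Oliver ∩ Xiulan: 06:45-08:30, 10:15-15:45.
Bianca ∩ Oliver ∩ Xiulan ∩ Rina: 06:45-08:30, 10:15-11:45, 14:30-15:45.
The last common window of at least 90 minutes is 10:15-11:45; a 90-minute meeting can start as late as 10:15 and still end by 11:45.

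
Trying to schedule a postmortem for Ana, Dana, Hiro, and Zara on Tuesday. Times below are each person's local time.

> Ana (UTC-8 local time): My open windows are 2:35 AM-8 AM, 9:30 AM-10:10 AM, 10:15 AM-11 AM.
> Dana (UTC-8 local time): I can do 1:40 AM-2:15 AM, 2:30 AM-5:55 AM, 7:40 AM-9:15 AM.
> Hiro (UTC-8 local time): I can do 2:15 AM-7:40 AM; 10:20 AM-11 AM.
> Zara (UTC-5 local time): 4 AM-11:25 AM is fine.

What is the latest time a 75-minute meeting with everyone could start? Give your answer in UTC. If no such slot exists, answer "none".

12:40

Ana in UTC: 10:35-16:00, 17:30-18:10, 18:15-19:00 (add 8h to convert from UTC-8).
Dana in UTC: 09:40-10:15, 10:30-13:55, 15:40-17:15 (add 8h to convert from UTC-8).
Hiro in UTC: 10:15-15:40, 18:20-19:00 (add 8h to convert from UTC-8).
Zara in UTC: 09:00-16:25 (add 5h to convert from UTC-5).
Ana ∩ Dana: 10:35-13:55, 15:40-16:00.
Ana ∩ Dana ∩ Hiro: 10:35-13:55.
Ana ∩ Dana ∩ Hiro ∩ Zara: 10:35-13:55.
Those are the intersection windows.
The last common window of at least 75 minutes is 10:35-13:55; a 75-minute meeting can start as late as 12:40 and still end by 13:55.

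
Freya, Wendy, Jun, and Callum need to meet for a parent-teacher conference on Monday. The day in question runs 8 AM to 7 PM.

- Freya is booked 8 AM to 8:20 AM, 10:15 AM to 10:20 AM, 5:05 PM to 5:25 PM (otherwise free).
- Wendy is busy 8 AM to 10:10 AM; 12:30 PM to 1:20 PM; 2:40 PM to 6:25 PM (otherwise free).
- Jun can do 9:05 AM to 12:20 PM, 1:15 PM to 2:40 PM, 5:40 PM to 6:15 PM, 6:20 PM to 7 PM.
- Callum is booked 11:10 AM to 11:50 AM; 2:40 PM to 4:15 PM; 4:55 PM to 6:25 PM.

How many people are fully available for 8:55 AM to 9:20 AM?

2

Freya free: 08:20-10:15, 10:20-17:05, 17:25-19:00 (invert busy blocks within the working day).
Wendy free: 10:10-12:30, 13:20-14:40, 18:25-19:00 (invert busy blocks within the working day).
Jun free: 09:05-12:20, 13:15-14:40, 17:40-18:15, 18:20-19:00.
Callum free: 08:00-11:10, 11:50-14:40, 16:15-16:55, 18:25-19:00 (invert busy blocks within the working day).
Freya and Callum can make the full 08:55-09:20 slot — that's 2.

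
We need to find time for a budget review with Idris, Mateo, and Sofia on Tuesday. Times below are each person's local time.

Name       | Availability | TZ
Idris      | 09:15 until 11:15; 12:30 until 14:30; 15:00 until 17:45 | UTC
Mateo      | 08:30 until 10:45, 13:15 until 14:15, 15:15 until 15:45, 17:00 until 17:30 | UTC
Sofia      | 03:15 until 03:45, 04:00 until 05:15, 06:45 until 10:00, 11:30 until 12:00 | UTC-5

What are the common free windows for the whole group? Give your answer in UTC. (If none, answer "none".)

Idris in UTC: 09:15-11:15, 12:30-14:30, 15:00-17:45.
Mateo in UTC: 08:30-10:45, 13:15-14:15, 15:15-15:45, 17:00-17:30.
Sofia in UTC: 08:15-08:45, 09:00-10:15, 11:45-15:00, 16:30-17:00 (add 5h to convert from UTC-5).
Idris ∩ Mateo: 09:15-10:45, 13:15-14:15, 15:15-15:45, 17:00-17:30.
Idris ∩ Mateo ∩ Sofia: 09:15-10:15, 13:15-14:15.

09:15-10:15, 13:15-14:15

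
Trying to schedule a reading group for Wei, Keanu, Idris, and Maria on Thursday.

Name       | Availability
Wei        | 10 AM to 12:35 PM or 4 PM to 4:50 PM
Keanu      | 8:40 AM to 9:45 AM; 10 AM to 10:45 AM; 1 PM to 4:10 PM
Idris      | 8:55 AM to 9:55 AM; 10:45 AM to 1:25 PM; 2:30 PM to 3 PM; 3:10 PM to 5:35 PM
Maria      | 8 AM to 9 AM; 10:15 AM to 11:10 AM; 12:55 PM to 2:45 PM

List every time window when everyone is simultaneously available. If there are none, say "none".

Wei ∩ Keanu: 10:00-10:45, 16:00-16:10.
Wei ∩ Keanu ∩ Idris: 16:00-16:10.
Wei ∩ Keanu ∩ Idris ∩ Maria: ∅.
There is no time when everyone is free.

none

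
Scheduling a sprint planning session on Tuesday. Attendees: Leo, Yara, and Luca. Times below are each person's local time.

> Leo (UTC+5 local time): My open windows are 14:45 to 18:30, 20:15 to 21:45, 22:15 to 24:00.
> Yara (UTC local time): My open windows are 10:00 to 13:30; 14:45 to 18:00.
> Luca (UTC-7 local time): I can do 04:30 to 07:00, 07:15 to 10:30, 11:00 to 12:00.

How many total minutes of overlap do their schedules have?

Leo in UTC: 09:45-13:30, 15:15-16:45, 17:15-19:00 (subtract 5h to convert from UTC+5).
Yara in UTC: 10:00-13:30, 14:45-18:00.
Luca in UTC: 11:30-14:00, 14:15-17:30, 18:00-19:00 (add 7h to convert from UTC-7).
Leo ∩ Yara: 10:00-13:30, 15:15-16:45, 17:15-18:00.
Leo ∩ Yara ∩ Luca: 11:30-13:30, 15:15-16:45, 17:15-17:30.
Summing the common windows: 120 + 90 + 15 = 225 minutes.

225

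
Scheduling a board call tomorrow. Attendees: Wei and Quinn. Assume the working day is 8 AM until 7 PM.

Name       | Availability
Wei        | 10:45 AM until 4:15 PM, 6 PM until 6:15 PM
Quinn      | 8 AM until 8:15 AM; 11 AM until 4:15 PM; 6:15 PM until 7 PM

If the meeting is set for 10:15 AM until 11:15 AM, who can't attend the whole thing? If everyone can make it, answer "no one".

Wei: not fully free for 10:15-11:15. Quinn: not fully free for 10:15-11:15.

Quinn, Wei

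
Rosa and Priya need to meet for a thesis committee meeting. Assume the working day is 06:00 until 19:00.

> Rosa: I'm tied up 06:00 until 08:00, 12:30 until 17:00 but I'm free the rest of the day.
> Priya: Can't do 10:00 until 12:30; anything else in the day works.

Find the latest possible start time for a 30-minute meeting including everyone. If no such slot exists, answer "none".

Rosa free: 08:00-12:30, 17:00-19:00 (invert busy blocks within the working day).
Priya free: 06:00-10:00, 12:30-19:00 (invert busy blocks within the working day).
Rosa ∩ Priya: 08:00-10:00, 17:00-19:00.
The last common window of at least 30 minutes is 17:00-19:00; a 30-minute meeting can start as late as 18:30 and still end by 19:00.

18:30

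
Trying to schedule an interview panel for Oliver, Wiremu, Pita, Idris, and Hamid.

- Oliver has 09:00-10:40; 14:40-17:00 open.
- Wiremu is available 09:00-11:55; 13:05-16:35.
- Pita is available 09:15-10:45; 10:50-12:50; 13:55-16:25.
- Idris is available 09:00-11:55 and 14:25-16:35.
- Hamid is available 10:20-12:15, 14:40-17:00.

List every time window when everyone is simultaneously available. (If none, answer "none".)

10:20-10:40, 14:40-16:25

Oliver ∩ Wiremu: 09:00-10:40, 14:40-16:35.
Oliver ∩ Wiremu ∩ Pita: 09:15-10:40, 14:40-16:25.
Oliver ∩ Wiremu ∩ Pita ∩ Idris: 09:15-10:40, 14:40-16:25.
Oliver ∩ Wiremu ∩ Pita ∩ Idris ∩ Hamid: 10:20-10:40, 14:40-16:25.
So the common availability across everyone is 10:20-10:40, 14:40-16:25.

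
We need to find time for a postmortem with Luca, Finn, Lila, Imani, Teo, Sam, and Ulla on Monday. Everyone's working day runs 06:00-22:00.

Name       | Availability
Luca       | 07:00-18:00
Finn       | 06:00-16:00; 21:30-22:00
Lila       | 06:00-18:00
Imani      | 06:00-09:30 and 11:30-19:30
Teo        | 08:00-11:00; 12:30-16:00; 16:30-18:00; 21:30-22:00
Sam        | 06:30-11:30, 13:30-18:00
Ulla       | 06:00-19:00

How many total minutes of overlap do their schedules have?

Luca ∩ Finn: 07:00-16:00.
Luca ∩ Finn ∩ Lila: 07:00-16:00.
Luca ∩ Finn ∩ Lila ∩ Imani: 07:00-09:30, 11:30-16:00.
Luca ∩ Finn ∩ Lila ∩ Imani ∩ Teo: 08:00-09:30, 12:30-16:00.
Luca ∩ Finn ∩ Lila ∩ Imani ∩ Teo ∩ Sam: 08:00-09:30, 13:30-16:00.
Luca ∩ Finn ∩ Lila ∩ Imani ∩ Teo ∩ Sam ∩ Ulla: 08:00-09:30, 13:30-16:00.
Summing the common windows: 90 + 150 = 240 minutes.

240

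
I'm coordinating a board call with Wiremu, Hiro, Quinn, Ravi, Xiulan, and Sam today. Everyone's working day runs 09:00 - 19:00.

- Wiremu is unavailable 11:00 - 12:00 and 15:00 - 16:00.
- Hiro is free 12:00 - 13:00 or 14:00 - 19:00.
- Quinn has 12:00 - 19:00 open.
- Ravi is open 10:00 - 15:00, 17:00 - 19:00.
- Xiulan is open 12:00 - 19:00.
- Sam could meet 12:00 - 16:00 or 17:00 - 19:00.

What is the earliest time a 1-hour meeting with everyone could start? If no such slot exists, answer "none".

Wiremu free: 09:00-11:00, 12:00-15:00, 16:00-19:00 (invert busy blocks within the working day).
Hiro free: 12:00-13:00, 14:00-19:00.
Quinn free: 12:00-19:00.
Ravi free: 10:00-15:00, 17:00-19:00.
Xiulan free: 12:00-19:00.
Sam free: 12:00-16:00, 17:00-19:00.
Wiremu ∩ Hiro: 12:00-13:00, 14:00-15:00, 16:00-19:00.
Wiremu ∩ Hiro ∩ Quinn: 12:00-13:00, 14:00-15:00, 16:00-19:00.
Wiremu ∩ Hiro ∩ Quinn ∩ Ravi: 12:00-13:00, 14:00-15:00, 17:00-19:00.
Wiremu ∩ Hiro ∩ Quinn ∩ Ravi ∩ Xiulan: 12:00-13:00, 14:00-15:00, 17:00-19:00.
Wiremu ∩ Hiro ∩ Quinn ∩ Ravi ∩ Xiulan ∩ Sam: 12:00-13:00, 14:00-15:00, 17:00-19:00.
The first common window of at least 60 minutes is 12:00-13:00, so the earliest start is 12:00.

12:00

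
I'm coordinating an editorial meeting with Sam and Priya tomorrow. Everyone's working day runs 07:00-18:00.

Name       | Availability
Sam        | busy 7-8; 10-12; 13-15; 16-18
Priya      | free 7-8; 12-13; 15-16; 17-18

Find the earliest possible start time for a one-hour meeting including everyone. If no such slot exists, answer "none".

12:00

Sam free: 08:00-10:00, 12:00-13:00, 15:00-16:00 (invert busy blocks within the working day).
Priya free: 07:00-08:00, 12:00-13:00, 15:00-16:00, 17:00-18:00.
Sam ∩ Priya: 12:00-13:00, 15:00-16:00.
So the common availability across everyone is 12:00-13:00, 15:00-16:00.
The first common window of at least 60 minutes is 12:00-13:00, so the earliest start is 12:00.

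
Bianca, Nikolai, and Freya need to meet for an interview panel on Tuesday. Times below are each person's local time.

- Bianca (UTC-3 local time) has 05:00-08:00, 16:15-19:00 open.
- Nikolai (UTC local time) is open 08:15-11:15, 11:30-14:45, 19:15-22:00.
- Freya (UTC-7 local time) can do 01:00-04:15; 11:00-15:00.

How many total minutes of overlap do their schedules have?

Bianca in UTC: 08:00-11:00, 19:15-22:00 (add 3h to convert from UTC-3).
Nikolai in UTC: 08:15-11:15, 11:30-14:45, 19:15-22:00.
Freya in UTC: 08:00-11:15, 18:00-22:00 (add 7h to convert from UTC-7).
Bianca ∩ Nikolai: 08:15-11:00, 19:15-22:00.
Bianca ∩ Nikolai ∩ Freya: 08:15-11:00, 19:15-22:00.
So the common availability across everyone is 08:15-11:00, 19:15-22:00.
Summing the common windows: 165 + 165 = 330 minutes.

330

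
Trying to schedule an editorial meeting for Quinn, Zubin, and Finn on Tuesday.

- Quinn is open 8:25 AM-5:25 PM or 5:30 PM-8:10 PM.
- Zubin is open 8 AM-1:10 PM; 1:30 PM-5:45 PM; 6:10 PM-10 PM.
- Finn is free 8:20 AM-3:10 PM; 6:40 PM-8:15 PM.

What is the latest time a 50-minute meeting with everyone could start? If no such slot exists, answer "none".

19:20

Quinn ∩ Zubin: 08:25-13:10, 13:30-17:25, 17:30-17:45, 18:10-20:10.
Quinn ∩ Zubin ∩ Finn: 08:25-13:10, 13:30-15:10, 18:40-20:10.
The last common window of at least 50 minutes is 18:40-20:10; a 50-minute meeting can start as late as 19:20 and still end by 20:10.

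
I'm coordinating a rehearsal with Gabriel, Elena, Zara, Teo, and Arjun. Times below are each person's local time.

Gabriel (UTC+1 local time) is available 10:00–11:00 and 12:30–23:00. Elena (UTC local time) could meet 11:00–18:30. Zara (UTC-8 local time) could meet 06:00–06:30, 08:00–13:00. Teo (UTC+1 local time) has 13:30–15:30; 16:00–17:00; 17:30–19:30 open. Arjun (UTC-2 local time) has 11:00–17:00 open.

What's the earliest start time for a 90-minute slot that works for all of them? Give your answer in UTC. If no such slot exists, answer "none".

Gabriel in UTC: 09:00-10:00, 11:30-22:00 (subtract 1h to convert from UTC+1).
Elena in UTC: 11:00-18:30.
Zara in UTC: 14:00-14:30, 16:00-21:00 (add 8h to convert from UTC-8).
Teo in UTC: 12:30-14:30, 15:00-16:00, 16:30-18:30 (subtract 1h to convert from UTC+1).
Arjun in UTC: 13:00-19:00 (add 2h to convert from UTC-2).
Gabriel ∩ Elena: 11:30-18:30.
Gabriel ∩ Elena ∩ Zara: 14:00-14:30, 16:00-18:30.
Gabriel ∩ Elena ∩ Zara ∩ Teo: 14:00-14:30, 16:30-18:30.
Gabriel ∩ Elena ∩ Zara ∩ Teo ∩ Arjun: 14:00-14:30, 16:30-18:30.
Those are the intersection windows.
The first common window of at least 90 minutes is 16:30-18:30, so the earliest start is 16:30.

16:30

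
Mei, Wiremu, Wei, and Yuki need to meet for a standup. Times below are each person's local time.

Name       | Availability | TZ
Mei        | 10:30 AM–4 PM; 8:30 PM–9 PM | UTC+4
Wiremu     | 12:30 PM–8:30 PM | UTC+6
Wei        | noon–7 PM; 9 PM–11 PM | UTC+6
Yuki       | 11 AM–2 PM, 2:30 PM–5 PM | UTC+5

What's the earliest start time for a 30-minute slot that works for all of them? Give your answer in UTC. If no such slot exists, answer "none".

06:30

Mei in UTC: 06:30-12:00, 16:30-17:00 (subtract 4h to convert from UTC+4).
Wiremu in UTC: 06:30-14:30 (subtract 6h to convert from UTC+6).
Wei in UTC: 06:00-13:00, 15:00-17:00 (subtract 6h to convert from UTC+6).
Yuki in UTC: 06:00-09:00, 09:30-12:00 (subtract 5h to convert from UTC+5).
Mei ∩ Wiremu: 06:30-12:00.
Mei ∩ Wiremu ∩ Wei: 06:30-12:00.
Mei ∩ Wiremu ∩ Wei ∩ Yuki: 06:30-09:00, 09:30-12:00.
So the common availability across everyone is 06:30-09:00, 09:30-12:00.
The first common window of at least 30 minutes is 06:30-09:00, so the earliest start is 06:30.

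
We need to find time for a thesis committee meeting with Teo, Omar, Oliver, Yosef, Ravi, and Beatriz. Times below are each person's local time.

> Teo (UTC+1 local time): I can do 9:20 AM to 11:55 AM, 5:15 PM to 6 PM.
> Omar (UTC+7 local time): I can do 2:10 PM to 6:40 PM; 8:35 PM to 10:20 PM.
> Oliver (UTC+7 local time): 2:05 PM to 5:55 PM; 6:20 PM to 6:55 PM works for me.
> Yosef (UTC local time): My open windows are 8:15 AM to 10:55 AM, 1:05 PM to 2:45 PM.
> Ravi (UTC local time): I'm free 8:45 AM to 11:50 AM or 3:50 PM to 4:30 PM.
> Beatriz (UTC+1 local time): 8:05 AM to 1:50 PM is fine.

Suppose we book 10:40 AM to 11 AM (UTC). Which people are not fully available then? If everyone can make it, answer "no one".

Oliver, Teo, Yosef

Teo in UTC: 08:20-10:55, 16:15-17:00 (subtract 1h to convert from UTC+1).
Omar in UTC: 07:10-11:40, 13:35-15:20 (subtract 7h to convert from UTC+7).
Oliver in UTC: 07:05-10:55, 11:20-11:55 (subtract 7h to convert from UTC+7).
Yosef in UTC: 08:15-10:55, 13:05-14:45.
Ravi in UTC: 08:45-11:50, 15:50-16:30.
Beatriz in UTC: 07:05-12:50 (subtract 1h to convert from UTC+1).
Teo: not fully free for 10:40-11:00. Omar: free for 10:40-11:00. Oliver: not fully free for 10:40-11:00. Yosef: not fully free for 10:40-11:00. Ravi: free for 10:40-11:00. Beatriz: free for 10:40-11:00.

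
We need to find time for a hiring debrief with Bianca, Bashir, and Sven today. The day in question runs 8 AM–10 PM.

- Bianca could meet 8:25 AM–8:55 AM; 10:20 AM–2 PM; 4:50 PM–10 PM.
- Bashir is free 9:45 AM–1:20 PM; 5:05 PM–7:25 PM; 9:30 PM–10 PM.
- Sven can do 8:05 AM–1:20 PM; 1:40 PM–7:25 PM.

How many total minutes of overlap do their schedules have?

320

Bianca ∩ Bashir: 10:20-13:20, 17:05-19:25, 21:30-22:00.
Bianca ∩ Bashir ∩ Sven: 10:20-13:20, 17:05-19:25.
So the common availability across everyone is 10:20-13:20, 17:05-19:25.
Summing the common windows: 180 + 140 = 320 minutes.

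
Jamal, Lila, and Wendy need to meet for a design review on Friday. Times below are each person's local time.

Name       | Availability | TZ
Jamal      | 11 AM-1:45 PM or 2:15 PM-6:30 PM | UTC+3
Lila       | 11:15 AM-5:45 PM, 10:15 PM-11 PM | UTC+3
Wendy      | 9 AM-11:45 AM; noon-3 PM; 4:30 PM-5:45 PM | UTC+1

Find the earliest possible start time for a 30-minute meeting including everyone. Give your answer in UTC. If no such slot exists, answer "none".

Jamal in UTC: 08:00-10:45, 11:15-15:30 (subtract 3h to convert from UTC+3).
Lila in UTC: 08:15-14:45, 19:15-20:00 (subtract 3h to convert from UTC+3).
Wendy in UTC: 08:00-10:45, 11:00-14:00, 15:30-16:45 (subtract 1h to convert from UTC+1).
Jamal ∩ Lila: 08:15-10:45, 11:15-14:45.
Jamal ∩ Lila ∩ Wendy: 08:15-10:45, 11:15-14:00.
The first common window of at least 30 minutes is 08:15-10:45, so the earliest start is 08:15.

08:15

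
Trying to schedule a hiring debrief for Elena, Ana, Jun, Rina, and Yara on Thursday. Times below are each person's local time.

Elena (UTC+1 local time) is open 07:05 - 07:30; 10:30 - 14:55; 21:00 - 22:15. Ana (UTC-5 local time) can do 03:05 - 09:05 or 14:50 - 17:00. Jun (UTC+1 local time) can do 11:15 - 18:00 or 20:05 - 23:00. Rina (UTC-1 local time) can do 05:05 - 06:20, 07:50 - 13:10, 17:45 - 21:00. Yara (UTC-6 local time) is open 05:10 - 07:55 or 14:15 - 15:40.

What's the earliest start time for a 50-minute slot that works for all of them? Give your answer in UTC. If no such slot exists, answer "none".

11:10

Elena in UTC: 06:05-06:30, 09:30-13:55, 20:00-21:15 (subtract 1h to convert from UTC+1).
Ana in UTC: 08:05-14:05, 19:50-22:00 (add 5h to convert from UTC-5).
Jun in UTC: 10:15-17:00, 19:05-22:00 (subtract 1h to convert from UTC+1).
Rina in UTC: 06:05-07:20, 08:50-14:10, 18:45-22:00 (add 1h to convert from UTC-1).
Yara in UTC: 11:10-13:55, 20:15-21:40 (add 6h to convert from UTC-6).
Elena ∩ Ana: 09:30-13:55, 20:00-21:15.
Elena ∩ Ana ∩ Jun: 10:15-13:55, 20:00-21:15.
Elena ∩ Ana ∩ Jun ∩ Rina: 10:15-13:55, 20:00-21:15.
Elena ∩ Ana ∩ Jun ∩ Rina ∩ Yara: 11:10-13:55, 20:15-21:15.
The first common window of at least 50 minutes is 11:10-13:55, so the earliest start is 11:10.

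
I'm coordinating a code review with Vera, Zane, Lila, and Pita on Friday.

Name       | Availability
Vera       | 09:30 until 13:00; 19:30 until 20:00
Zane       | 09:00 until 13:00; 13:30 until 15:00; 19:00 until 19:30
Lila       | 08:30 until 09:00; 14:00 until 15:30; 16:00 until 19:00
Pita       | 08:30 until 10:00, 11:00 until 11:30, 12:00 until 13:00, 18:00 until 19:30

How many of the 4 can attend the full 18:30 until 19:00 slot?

2

Lila and Pita can make the full 18:30-19:00 slot — that's 2.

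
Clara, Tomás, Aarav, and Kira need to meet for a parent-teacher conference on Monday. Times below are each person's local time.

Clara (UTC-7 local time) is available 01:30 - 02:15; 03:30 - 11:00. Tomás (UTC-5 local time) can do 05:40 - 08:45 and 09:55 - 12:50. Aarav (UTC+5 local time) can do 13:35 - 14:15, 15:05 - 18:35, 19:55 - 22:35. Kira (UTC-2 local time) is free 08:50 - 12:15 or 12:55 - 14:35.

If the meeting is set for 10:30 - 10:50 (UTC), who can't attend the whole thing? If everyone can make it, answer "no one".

Kira, Tomás

Clara in UTC: 08:30-09:15, 10:30-18:00 (add 7h to convert from UTC-7).
Tomás in UTC: 10:40-13:45, 14:55-17:50 (add 5h to convert from UTC-5).
Aarav in UTC: 08:35-09:15, 10:05-13:35, 14:55-17:35 (subtract 5h to convert from UTC+5).
Kira in UTC: 10:50-14:15, 14:55-16:35 (add 2h to convert from UTC-2).
Clara: free for 10:30-10:50. Tomás: not fully free for 10:30-10:50. Aarav: free for 10:30-10:50. Kira: not fully free for 10:30-10:50.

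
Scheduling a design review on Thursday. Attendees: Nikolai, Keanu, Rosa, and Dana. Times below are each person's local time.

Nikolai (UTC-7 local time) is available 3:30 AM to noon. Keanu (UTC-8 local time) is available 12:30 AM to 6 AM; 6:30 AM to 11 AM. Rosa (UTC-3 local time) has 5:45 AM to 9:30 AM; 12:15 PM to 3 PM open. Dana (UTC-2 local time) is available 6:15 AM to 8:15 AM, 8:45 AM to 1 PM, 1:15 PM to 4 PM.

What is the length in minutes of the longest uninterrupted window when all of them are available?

Nikolai in UTC: 10:30-19:00 (add 7h to convert from UTC-7).
Keanu in UTC: 08:30-14:00, 14:30-19:00 (add 8h to convert from UTC-8).
Rosa in UTC: 08:45-12:30, 15:15-18:00 (add 3h to convert from UTC-3).
Dana in UTC: 08:15-10:15, 10:45-15:00, 15:15-18:00 (add 2h to convert from UTC-2).
Nikolai ∩ Keanu: 10:30-14:00, 14:30-19:00.
Nikolai ∩ Keanu ∩ Rosa: 10:30-12:30, 15:15-18:00.
Nikolai ∩ Keanu ∩ Rosa ∩ Dana: 10:45-12:30, 15:15-18:00.
The longest is 15:15-18:00 at 165 minutes.

165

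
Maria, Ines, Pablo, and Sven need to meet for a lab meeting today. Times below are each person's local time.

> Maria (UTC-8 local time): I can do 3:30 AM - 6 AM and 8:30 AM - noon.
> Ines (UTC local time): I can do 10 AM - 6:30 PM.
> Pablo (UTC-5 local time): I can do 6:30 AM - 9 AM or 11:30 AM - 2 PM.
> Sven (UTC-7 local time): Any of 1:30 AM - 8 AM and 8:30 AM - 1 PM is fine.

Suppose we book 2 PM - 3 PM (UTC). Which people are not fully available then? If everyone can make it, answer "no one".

Maria in UTC: 11:30-14:00, 16:30-20:00 (add 8h to convert from UTC-8).
Ines in UTC: 10:00-18:30.
Pablo in UTC: 11:30-14:00, 16:30-19:00 (add 5h to convert from UTC-5).
Sven in UTC: 08:30-15:00, 15:30-20:00 (add 7h to convert from UTC-7).
Maria: not fully free for 14:00-15:00. Ines: free for 14:00-15:00. Pablo: not fully free for 14:00-15:00. Sven: free for 14:00-15:00.

Maria, Pablo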